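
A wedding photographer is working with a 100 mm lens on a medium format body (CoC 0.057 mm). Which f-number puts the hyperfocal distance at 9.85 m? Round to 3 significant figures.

f/18

Rearrange H = f²/(N·c) + f for N: N = f² / ((H − f)·c).
N = 100² / ((9850 − 100) × 0.057) = 10000 / 555.8 ≈ 18.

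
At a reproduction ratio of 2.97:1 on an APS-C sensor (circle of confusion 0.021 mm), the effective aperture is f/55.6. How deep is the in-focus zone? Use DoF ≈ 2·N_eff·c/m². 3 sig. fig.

0.265 mm

At magnification m, DoF ≈ 2·N_eff·c/m² = 2 × 55.6 × 0.021 / 2.97² = 2.335 / 8.821 ≈ 0.265 mm.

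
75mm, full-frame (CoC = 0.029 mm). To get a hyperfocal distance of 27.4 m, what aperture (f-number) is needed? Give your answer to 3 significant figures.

Rearrange H = f²/(N·c) + f for N: N = f² / ((H − f)·c).
N = 75² / ((27400 − 75) × 0.029) = 5625 / 792.4 ≈ 7.10.

f/7.10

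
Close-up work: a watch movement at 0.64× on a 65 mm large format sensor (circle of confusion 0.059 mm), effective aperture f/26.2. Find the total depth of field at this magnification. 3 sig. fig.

7.55 mm

At magnification m, DoF ≈ 2·N_eff·c/m² = 2 × 26.2 × 0.059 / 0.64² = 3.092 / 0.4096 ≈ 7.55 mm.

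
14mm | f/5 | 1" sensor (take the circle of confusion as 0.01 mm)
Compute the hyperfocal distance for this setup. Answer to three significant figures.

3.93 m

Hyperfocal distance H = f²/(N·c) + f = 14²/(5 × 0.01) + 14 = 196/0.05 + 14 ≈ 3934.0 mm ≈ 3.93 m.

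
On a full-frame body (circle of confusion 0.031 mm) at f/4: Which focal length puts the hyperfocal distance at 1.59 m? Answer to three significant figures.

14.0 mm

From H = f²/(N·c) + f, with f ≪ H: f ≈ √(H·N·c) = √(1590 × 4 × 0.031) = √197.16 ≈ 14.04 mm.
The +f correction barely moves this — solving exactly, f² + N·c·f − N·c·H = 0 ⇒ f = (−N·c + √((N·c)² + 4·N·c·H))/2 = (−0.124 + √788.66)/2 ≈ 13.980 mm, so f ≈ 14.0 mm.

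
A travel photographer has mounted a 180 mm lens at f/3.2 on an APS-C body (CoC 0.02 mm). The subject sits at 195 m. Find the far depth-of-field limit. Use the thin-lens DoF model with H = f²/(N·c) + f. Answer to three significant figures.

317 m

Hyperfocal distance H = f²/(N·c) + f = 180²/(3.2 × 0.02) + 180 = 32400/0.064 + 180 ≈ 506430.0 mm ≈ 506.4 m.
Far limit Df = s·(H − f)/(H − s) = 195000 × (506430.0 − 180) / (506430.0 − 195000) = 195000 × 506250.0 / 311430.0 ≈ 316985 mm ≈ 317 m.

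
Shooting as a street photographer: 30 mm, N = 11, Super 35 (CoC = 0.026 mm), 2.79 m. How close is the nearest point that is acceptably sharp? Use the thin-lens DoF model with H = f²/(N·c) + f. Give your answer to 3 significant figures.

1.49 m

Hyperfocal distance H = f²/(N·c) + f = 30²/(11 × 0.026) + 30 = 900/0.286 + 30 ≈ 3176.9 mm ≈ 3.177 m.
Near limit Dn = s·(H − f)/(H + s − 2f) = 2790 × (3176.9 − 30) / (3176.9 + 2790 − 2 × 30) = 2790 × 3146.9 / 5906.9 ≈ 1486.4 mm ≈ 1.49 m.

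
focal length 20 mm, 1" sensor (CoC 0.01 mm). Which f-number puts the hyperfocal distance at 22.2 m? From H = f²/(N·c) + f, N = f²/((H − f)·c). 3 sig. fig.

Rearrange H = f²/(N·c) + f for N: N = f² / ((H − f)·c).
N = 20² / ((22200 − 20) × 0.01) = 400 / 221.8 ≈ 1.80.

f/1.80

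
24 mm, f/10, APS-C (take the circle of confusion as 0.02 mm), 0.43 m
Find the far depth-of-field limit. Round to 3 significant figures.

0.501 m

Hyperfocal distance H = f²/(N·c) + f = 24²/(10 × 0.02) + 24 = 576/0.2 + 24 ≈ 2904.0 mm ≈ 2.904 m.
Far limit Df = s·(H − f)/(H − s) = 430 × (2904.0 − 24) / (2904.0 − 430) = 430 × 2880.0 / 2474.0 ≈ 500.57 mm ≈ 0.501 m.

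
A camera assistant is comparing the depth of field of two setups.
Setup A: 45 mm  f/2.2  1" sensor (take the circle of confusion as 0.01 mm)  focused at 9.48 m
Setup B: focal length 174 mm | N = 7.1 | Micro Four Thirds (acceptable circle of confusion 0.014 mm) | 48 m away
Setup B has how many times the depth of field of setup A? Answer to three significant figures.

7.87

Setup A: H = 45²/(2.2×0.01) + 45 ≈ 92090.5 mm; DoF = Df − Dn = 10562.7 − 8598.6 ≈ 1964.1 mm.
Setup B: H = 174²/(7.1×0.014) + 174 ≈ 304761.5 mm; DoF = Df − Dn = 56941 − 41486 ≈ 15455 mm.
Ratio = 15455 / 1964.1 ≈ 7.87.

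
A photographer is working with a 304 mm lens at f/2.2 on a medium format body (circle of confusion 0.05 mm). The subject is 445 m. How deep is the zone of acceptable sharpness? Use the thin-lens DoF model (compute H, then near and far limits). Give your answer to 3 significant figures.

654 m

Hyperfocal distance H = f²/(N·c) + f = 304²/(2.2 × 0.05) + 304 = 92416/0.11 + 304 ≈ 840449.5 mm ≈ 840.4 m.
Near limit Dn = s·(H − f)/(H + s − 2f) = 445000 × (840449.5 − 304) / (840449.5 + 445000 − 2 × 304) = 445000 × 840145.5 / 1284841.5 ≈ 290981 mm.
Far limit Df = s·(H − f)/(H − s) = 445000 × (840449.5 − 304) / (840449.5 − 445000) = 445000 × 840145.5 / 395449.5 ≈ 945417 mm.
Depth of field = Df − Dn = 945417 − 290981 ≈ 654436 mm ≈ 654 m.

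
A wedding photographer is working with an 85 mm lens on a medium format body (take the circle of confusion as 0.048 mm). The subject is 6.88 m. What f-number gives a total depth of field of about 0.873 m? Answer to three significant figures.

f/1.40

Write h = H − f = f²/(N·c). The thin-lens limits are Dn = s·h/(h + (s−f)) and Df = s·h/(h − (s−f)), so DoF = Df − Dn = 2·s·(s−f)·h / (h² − (s−f)²).
That is a quadratic in h: DoF·h² − 2·s·(s−f)·h − DoF·(s−f)² = 0 ⇒ h = (s−f)·(s + √(s² + DoF²)) / DoF = 6795 × (6880 + √(6880² + 873²)) / 873 = 6795 × (6880 + 6935.17) / 873 ≈ 107530 mm.
Then N = f²/(c·h) = 85² / (0.048 × 107530) = 7225 / 5161.5 ≈ 1.40.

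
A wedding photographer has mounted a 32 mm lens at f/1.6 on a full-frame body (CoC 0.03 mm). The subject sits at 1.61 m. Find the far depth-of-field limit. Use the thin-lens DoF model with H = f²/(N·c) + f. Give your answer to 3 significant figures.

Hyperfocal distance H = f²/(N·c) + f = 32²/(1.6 × 0.03) + 32 = 1024/0.048 + 32 ≈ 21365.3 mm ≈ 21.37 m.
Far limit Df = s·(H − f)/(H − s) = 1610 × (21365.3 − 32) / (21365.3 − 1610) = 1610 × 21333.3 / 19755.3 ≈ 1738.6 mm ≈ 1.74 m.

1.74 m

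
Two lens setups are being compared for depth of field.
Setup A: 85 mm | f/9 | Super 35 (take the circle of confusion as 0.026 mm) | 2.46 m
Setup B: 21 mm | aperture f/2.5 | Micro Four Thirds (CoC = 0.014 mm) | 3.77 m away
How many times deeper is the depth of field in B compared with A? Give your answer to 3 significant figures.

6.47

Setup A: H = 85²/(9×0.026) + 85 ≈ 30961.1 mm; DoF = Df − Dn = 2664.99 − 2284.29 ≈ 380.70 mm.
Setup B: H = 21²/(2.5×0.014) + 21 ≈ 12621.0 mm; DoF = Df − Dn = 5366.9 − 2905.5 ≈ 2461.4 mm.
Ratio = 2461.4 / 380.70 ≈ 6.47.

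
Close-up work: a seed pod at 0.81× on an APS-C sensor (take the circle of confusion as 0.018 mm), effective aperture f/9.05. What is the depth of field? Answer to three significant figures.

At magnification m, DoF ≈ 2·N_eff·c/m² = 2 × 9.05 × 0.018 / 0.81² = 0.3258 / 0.6561 ≈ 0.497 mm.

0.497 mm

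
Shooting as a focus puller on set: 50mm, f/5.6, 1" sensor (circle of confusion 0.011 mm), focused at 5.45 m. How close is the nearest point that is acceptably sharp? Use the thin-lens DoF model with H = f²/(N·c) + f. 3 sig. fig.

4.81 m

Hyperfocal distance H = f²/(N·c) + f = 50²/(5.6 × 0.011) + 50 = 2500/0.0616 + 50 ≈ 40634.4 mm ≈ 40.63 m.
Near limit Dn = s·(H − f)/(H + s − 2f) = 5450 × (40634.4 − 50) / (40634.4 + 5450 − 2 × 50) = 5450 × 40584.4 / 45984.4 ≈ 4810.0 mm ≈ 4.81 m.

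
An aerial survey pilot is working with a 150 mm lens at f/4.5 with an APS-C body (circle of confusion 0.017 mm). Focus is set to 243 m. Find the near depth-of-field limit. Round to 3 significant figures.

133 m

Hyperfocal distance H = f²/(N·c) + f = 150²/(4.5 × 0.017) + 150 = 22500/0.0765 + 150 ≈ 294267.6 mm ≈ 294.3 m.
Near limit Dn = s·(H − f)/(H + s − 2f) = 243000 × (294267.6 − 150) / (294267.6 + 243000 − 2 × 150) = 243000 × 294117.6 / 536967.6 ≈ 133100 mm ≈ 133 m.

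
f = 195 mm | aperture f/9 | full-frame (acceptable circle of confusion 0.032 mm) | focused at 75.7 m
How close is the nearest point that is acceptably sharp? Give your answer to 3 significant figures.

Hyperfocal distance H = f²/(N·c) + f = 195²/(9 × 0.032) + 195 = 38025/0.288 + 195 ≈ 132226.2 mm ≈ 132.2 m.
Near limit Dn = s·(H − f)/(H + s − 2f) = 75700 × (132226.2 − 195) / (132226.2 + 75700 − 2 × 195) = 75700 × 132031.2 / 207536.2 ≈ 48159 mm ≈ 48.2 m.

48.2 m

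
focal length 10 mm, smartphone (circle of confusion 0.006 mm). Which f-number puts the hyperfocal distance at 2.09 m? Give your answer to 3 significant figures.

f/8.01

Rearrange H = f²/(N·c) + f for N: N = f² / ((H − f)·c).
N = 10² / ((2090 − 10) × 0.006) = 100 / 12.48 ≈ 8.01.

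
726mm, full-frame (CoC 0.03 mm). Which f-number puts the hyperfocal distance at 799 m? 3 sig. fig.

Rearrange H = f²/(N·c) + f for N: N = f² / ((H − f)·c).
N = 726² / ((799000 − 726) × 0.03) = 527076 / 23948 ≈ 22.

f/22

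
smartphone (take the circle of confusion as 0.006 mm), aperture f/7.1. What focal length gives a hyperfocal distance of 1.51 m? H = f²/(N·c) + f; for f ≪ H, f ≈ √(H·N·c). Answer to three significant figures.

From H = f²/(N·c) + f, with f ≪ H: f ≈ √(H·N·c) = √(1510 × 7.1 × 0.006) = √64.326 ≈ 8.020 mm.
Exact: f² + N·c·f − N·c·H = 0 ⇒ f = (−N·c + √((N·c)² + 4·N·c·H))/2 = (−0.0426 + √257.31)/2 ≈ 7.9991 mm ≈ 8.00 mm.

8.00 mm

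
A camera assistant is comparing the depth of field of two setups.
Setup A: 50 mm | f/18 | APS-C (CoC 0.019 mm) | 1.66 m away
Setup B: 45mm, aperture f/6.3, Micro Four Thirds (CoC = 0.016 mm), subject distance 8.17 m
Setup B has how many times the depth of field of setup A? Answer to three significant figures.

Setup A: H = 50²/(18×0.019) + 50 ≈ 7359.9 mm; DoF = Df − Dn = 2128.88 − 1360.38 ≈ 768.50 mm.
Setup B: H = 45²/(6.3×0.016) + 45 ≈ 20134.3 mm; DoF = Df − Dn = 13718.3 − 5817.2 ≈ 7901.1 mm.
Ratio = 7901.1 / 768.50 ≈ 10.3.

10.3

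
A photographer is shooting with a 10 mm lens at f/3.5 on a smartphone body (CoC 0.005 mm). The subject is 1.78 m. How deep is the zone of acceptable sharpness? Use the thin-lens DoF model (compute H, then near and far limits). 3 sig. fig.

1.22 m

Hyperfocal distance H = f²/(N·c) + f = 10²/(3.5 × 0.005) + 10 = 100/0.0175 + 10 ≈ 5724.3 mm ≈ 5.724 m.
Near limit Dn = s·(H − f)/(H + s − 2f) = 1780 × (5724.3 − 10) / (5724.3 + 1780 − 2 × 10) = 1780 × 5714.3 / 7484.3 ≈ 1359.0 mm.
Far limit Df = s·(H − f)/(H − s) = 1780 × (5724.3 − 10) / (5724.3 − 1780) = 1780 × 5714.3 / 3944.3 ≈ 2578.8 mm.
Depth of field = Df − Dn = 2578.8 − 1359.0 ≈ 1219.8 mm ≈ 1.22 m.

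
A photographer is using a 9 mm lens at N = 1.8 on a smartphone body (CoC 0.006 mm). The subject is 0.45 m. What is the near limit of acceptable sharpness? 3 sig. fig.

Hyperfocal distance H = f²/(N·c) + f = 9²/(1.8 × 0.006) + 9 = 81/0.0108 + 9 ≈ 7509.0 mm ≈ 7.509 m.
Near limit Dn = s·(H − f)/(H + s − 2f) = 450 × (7509.0 − 9) / (7509.0 + 450 − 2 × 9) = 450 × 7500.0 / 7941.0 ≈ 425.01 mm.

425 mm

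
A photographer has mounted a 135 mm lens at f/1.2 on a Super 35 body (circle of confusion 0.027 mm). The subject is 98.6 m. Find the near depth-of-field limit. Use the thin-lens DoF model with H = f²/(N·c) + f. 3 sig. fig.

83.9 m

Hyperfocal distance H = f²/(N·c) + f = 135²/(1.2 × 0.027) + 135 = 18225/0.0324 + 135 ≈ 562635.0 mm ≈ 562.6 m.
Near limit Dn = s·(H − f)/(H + s − 2f) = 98600 × (562635.0 − 135) / (562635.0 + 98600 − 2 × 135) = 98600 × 562500.0 / 660965.0 ≈ 83911 mm ≈ 83.9 m.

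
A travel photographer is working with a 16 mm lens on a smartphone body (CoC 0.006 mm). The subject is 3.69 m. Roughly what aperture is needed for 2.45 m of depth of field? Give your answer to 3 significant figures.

f/3.50

Write h = H − f = f²/(N·c). The thin-lens limits are Dn = s·h/(h + (s−f)) and Df = s·h/(h − (s−f)), so DoF = Df − Dn = 2·s·(s−f)·h / (h² − (s−f)²).
That is a quadratic in h: DoF·h² − 2·s·(s−f)·h − DoF·(s−f)² = 0 ⇒ h = (s−f)·(s + √(s² + DoF²)) / DoF = 3674 × (3690 + √(3690² + 2450²)) / 2450 = 3674 × (3690 + 4429.29) / 2450 ≈ 12176 mm.
Then N = f²/(c·h) = 16² / (0.006 × 12176) = 256 / 73.054 ≈ 3.50.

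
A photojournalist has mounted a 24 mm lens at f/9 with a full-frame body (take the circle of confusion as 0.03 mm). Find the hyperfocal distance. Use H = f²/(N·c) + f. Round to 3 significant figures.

Hyperfocal distance H = f²/(N·c) + f = 24²/(9 × 0.03) + 24 = 576/0.27 + 24 ≈ 2157.3 mm ≈ 2.16 m.

2.16 m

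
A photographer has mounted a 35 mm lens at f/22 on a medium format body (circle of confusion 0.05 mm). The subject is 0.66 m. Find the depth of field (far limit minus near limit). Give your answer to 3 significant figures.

Hyperfocal distance H = f²/(N·c) + f = 35²/(22 × 0.05) + 35 = 1225/1.1 + 35 ≈ 1148.6 mm ≈ 1.149 m.
Near limit Dn = s·(H − f)/(H + s − 2f) = 660 × (1148.6 − 35) / (1148.6 + 660 − 2 × 35) = 660 × 1113.6 / 1738.6 ≈ 422.7 mm.
Far limit Df = s·(H − f)/(H − s) = 660 × (1148.6 − 35) / (1148.6 − 660) = 660 × 1113.6 / 488.6 ≈ 1504.2 mm.
Depth of field = Df − Dn = 1504.2 − 422.7 ≈ 1081.5 mm ≈ 1.08 m.

1.08 m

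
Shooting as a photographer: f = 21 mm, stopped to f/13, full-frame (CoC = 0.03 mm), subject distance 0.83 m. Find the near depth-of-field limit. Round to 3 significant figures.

484 mm

Hyperfocal distance H = f²/(N·c) + f = 21²/(13 × 0.03) + 21 = 441/0.39 + 21 ≈ 1151.8 mm ≈ 1.152 m.
Near limit Dn = s·(H − f)/(H + s − 2f) = 830 × (1151.8 − 21) / (1151.8 + 830 − 2 × 21) = 830 × 1130.8 / 1939.8 ≈ 483.84 mm.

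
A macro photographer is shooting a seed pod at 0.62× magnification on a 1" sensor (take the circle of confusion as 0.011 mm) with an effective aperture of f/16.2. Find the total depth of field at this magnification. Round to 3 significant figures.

At magnification m, DoF ≈ 2·N_eff·c/m² = 2 × 16.2 × 0.011 / 0.62² = 0.3564 / 0.3844 ≈ 0.927 mm.

0.927 mm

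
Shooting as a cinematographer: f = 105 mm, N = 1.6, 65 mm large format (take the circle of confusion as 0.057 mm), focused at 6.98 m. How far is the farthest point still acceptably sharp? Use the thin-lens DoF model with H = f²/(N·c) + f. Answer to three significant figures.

7.40 m

Hyperfocal distance H = f²/(N·c) + f = 105²/(1.6 × 0.057) + 105 = 11025/0.0912 + 105 ≈ 120993.2 mm ≈ 121.0 m.
Far limit Df = s·(H − f)/(H − s) = 6980 × (120993.2 − 105) / (120993.2 − 6980) = 6980 × 120888.2 / 114013.2 ≈ 7400.9 mm ≈ 7.40 m.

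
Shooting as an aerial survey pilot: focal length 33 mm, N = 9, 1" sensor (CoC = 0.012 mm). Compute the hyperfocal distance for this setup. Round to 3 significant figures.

Hyperfocal distance H = f²/(N·c) + f = 33²/(9 × 0.012) + 33 = 1089/0.108 + 33 ≈ 10116.3 mm ≈ 10.1 m.

10.1 m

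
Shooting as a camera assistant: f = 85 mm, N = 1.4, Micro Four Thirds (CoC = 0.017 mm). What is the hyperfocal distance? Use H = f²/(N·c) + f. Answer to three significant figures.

Hyperfocal distance H = f²/(N·c) + f = 85²/(1.4 × 0.017) + 85 = 7225/0.0238 + 85 ≈ 303656.4 mm ≈ 304 m.

304 m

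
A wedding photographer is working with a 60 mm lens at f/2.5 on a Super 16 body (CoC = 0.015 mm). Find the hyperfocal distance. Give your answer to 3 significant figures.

Hyperfocal distance H = f²/(N·c) + f = 60²/(2.5 × 0.015) + 60 = 3600/0.0375 + 60 ≈ 96060.0 mm ≈ 96.1 m.

96.1 m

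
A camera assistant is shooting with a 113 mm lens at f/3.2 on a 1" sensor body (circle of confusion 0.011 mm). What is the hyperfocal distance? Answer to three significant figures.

363 m

Hyperfocal distance H = f²/(N·c) + f = 113²/(3.2 × 0.011) + 113 = 12769/0.0352 + 113 ≈ 362868.7 mm ≈ 363 m.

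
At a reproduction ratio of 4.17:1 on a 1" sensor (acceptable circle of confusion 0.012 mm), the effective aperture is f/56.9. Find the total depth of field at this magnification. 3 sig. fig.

0.0785 mm

At magnification m, DoF ≈ 2·N_eff·c/m² = 2 × 56.9 × 0.012 / 4.17² = 1.366 / 17.39 ≈ 0.0785 mm.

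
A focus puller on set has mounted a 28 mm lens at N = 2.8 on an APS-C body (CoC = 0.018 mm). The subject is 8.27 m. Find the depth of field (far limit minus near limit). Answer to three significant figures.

Hyperfocal distance H = f²/(N·c) + f = 28²/(2.8 × 0.018) + 28 = 784/0.0504 + 28 ≈ 15583.6 mm ≈ 15.58 m.
Near limit Dn = s·(H − f)/(H + s − 2f) = 8270 × (15583.6 − 28) / (15583.6 + 8270 − 2 × 28) = 8270 × 15555.6 / 23797.6 ≈ 5406 mm.
Far limit Df = s·(H − f)/(H − s) = 8270 × (15583.6 − 28) / (15583.6 − 8270) = 8270 × 15555.6 / 7313.6 ≈ 17590 mm.
Depth of field = Df − Dn = 17590 − 5406 ≈ 12184 mm ≈ 12.2 m.

12.2 m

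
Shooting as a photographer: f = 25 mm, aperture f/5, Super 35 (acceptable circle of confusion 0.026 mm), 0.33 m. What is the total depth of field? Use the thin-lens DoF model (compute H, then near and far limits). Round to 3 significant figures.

42.0 mm

Hyperfocal distance H = f²/(N·c) + f = 25²/(5 × 0.026) + 25 = 625/0.13 + 25 ≈ 4832.7 mm ≈ 4.833 m.
Near limit Dn = s·(H − f)/(H + s − 2f) = 330 × (4832.7 − 25) / (4832.7 + 330 − 2 × 25) = 330 × 4807.7 / 5112.7 ≈ 310.314 mm.
Far limit Df = s·(H − f)/(H − s) = 330 × (4832.7 − 25) / (4832.7 − 330) = 330 × 4807.7 / 4502.7 ≈ 352.353 mm.
Depth of field = Df − Dn = 352.353 − 310.314 ≈ 42.039 mm.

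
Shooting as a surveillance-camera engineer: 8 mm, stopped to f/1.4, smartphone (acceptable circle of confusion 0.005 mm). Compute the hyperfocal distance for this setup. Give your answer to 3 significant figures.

Hyperfocal distance H = f²/(N·c) + f = 8²/(1.4 × 0.005) + 8 = 64/0.007 + 8 ≈ 9150.9 mm ≈ 9.15 m.

9.15 m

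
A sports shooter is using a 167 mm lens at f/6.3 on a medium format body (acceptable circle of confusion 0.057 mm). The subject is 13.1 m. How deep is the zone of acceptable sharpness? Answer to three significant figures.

4.49 m

Hyperfocal distance H = f²/(N·c) + f = 167²/(6.3 × 0.057) + 167 = 27889/0.3591 + 167 ≈ 77830.6 mm ≈ 77.83 m.
Near limit Dn = s·(H − f)/(H + s − 2f) = 13100 × (77830.6 − 167) / (77830.6 + 13100 − 2 × 167) = 13100 × 77663.6 / 90596.6 ≈ 11229.9 mm.
Far limit Df = s·(H − f)/(H − s) = 13100 × (77830.6 − 167) / (77830.6 − 13100) = 13100 × 77663.6 / 64730.6 ≈ 15717.3 mm.
Depth of field = Df − Dn = 15717.3 − 11229.9 ≈ 4487.4 mm ≈ 4.49 m.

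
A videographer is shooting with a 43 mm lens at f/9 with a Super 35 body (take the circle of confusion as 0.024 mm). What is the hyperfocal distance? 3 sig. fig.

Hyperfocal distance H = f²/(N·c) + f = 43²/(9 × 0.024) + 43 = 1849/0.216 + 43 ≈ 8603.2 mm ≈ 8.60 m.

8.60 m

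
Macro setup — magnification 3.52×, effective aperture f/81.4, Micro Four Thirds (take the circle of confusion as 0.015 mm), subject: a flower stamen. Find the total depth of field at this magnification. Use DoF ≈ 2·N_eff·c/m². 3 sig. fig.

At magnification m, DoF ≈ 2·N_eff·c/m² = 2 × 81.4 × 0.015 / 3.52² = 2.442 / 12.39 ≈ 0.197 mm.

0.197 mm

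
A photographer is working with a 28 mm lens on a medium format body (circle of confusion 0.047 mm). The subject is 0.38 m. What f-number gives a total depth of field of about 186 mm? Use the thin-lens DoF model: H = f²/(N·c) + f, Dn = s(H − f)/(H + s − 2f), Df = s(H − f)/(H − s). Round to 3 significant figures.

Write h = H − f = f²/(N·c). The thin-lens limits are Dn = s·h/(h + (s−f)) and Df = s·h/(h − (s−f)), so DoF = Df − Dn = 2·s·(s−f)·h / (h² − (s−f)²).
That is a quadratic in h: DoF·h² − 2·s·(s−f)·h − DoF·(s−f)² = 0 ⇒ h = (s−f)·(s + √(s² + DoF²)) / DoF = 352 × (380 + √(380² + 186²)) / 186 = 352 × (380 + 423.079) / 186 ≈ 1519.8 mm.
Then N = f²/(c·h) = 28² / (0.047 × 1519.8) = 784 / 71.431 ≈ 11.

f/11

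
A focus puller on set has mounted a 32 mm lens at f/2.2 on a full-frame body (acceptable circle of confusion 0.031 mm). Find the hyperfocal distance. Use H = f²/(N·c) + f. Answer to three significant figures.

Hyperfocal distance H = f²/(N·c) + f = 32²/(2.2 × 0.031) + 32 = 1024/0.0682 + 32 ≈ 15046.7 mm ≈ 15.0 m.

15.0 m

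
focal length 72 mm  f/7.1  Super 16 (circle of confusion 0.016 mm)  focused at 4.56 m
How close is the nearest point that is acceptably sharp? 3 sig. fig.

Hyperfocal distance H = f²/(N·c) + f = 72²/(7.1 × 0.016) + 72 = 5184/0.1136 + 72 ≈ 45705.8 mm ≈ 45.71 m.
Near limit Dn = s·(H − f)/(H + s − 2f) = 4560 × (45705.8 − 72) / (45705.8 + 4560 − 2 × 72) = 4560 × 45633.8 / 50121.8 ≈ 4151.7 mm ≈ 4.15 m.

4.15 m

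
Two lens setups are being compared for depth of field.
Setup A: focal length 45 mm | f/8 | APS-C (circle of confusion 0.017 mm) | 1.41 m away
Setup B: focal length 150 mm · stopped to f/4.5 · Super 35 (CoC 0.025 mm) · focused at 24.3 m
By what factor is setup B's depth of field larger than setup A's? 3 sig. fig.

22.8

Setup A: H = 45²/(8×0.017) + 45 ≈ 14934.7 mm; DoF = Df − Dn = 1552.31 − 1291.59 ≈ 260.72 mm.
Setup B: H = 150²/(4.5×0.025) + 150 ≈ 200150.0 mm; DoF = Df − Dn = 27637.2 − 21681.9 ≈ 5955.3 mm.
Ratio = 5955.3 / 260.72 ≈ 22.8.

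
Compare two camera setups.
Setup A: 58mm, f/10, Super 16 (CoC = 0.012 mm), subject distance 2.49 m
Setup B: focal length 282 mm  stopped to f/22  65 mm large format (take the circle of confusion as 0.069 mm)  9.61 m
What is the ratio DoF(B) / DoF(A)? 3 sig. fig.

Setup A: H = 58²/(10×0.012) + 58 ≈ 28091.3 mm; DoF = Df − Dn = 2726.54 − 2291.23 ≈ 435.31 mm.
Setup B: H = 282²/(22×0.069) + 282 ≈ 52669.4 mm; DoF = Df − Dn = 11691.8 − 8157.5 ≈ 3534.3 mm.
Ratio = 3534.3 / 435.31 ≈ 8.12.

8.12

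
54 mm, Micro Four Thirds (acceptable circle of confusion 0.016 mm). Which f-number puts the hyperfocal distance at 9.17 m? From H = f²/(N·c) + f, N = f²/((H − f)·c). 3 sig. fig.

Rearrange H = f²/(N·c) + f for N: N = f² / ((H − f)·c).
N = 54² / ((9170 − 54) × 0.016) = 2916 / 145.9 ≈ 20.

f/20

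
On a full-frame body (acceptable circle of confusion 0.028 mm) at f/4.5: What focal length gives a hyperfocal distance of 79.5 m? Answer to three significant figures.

100 mm

From H = f²/(N·c) + f, with f ≪ H: f ≈ √(H·N·c) = √(79500 × 4.5 × 0.028) = √10017 ≈ 100.1 mm.
The +f correction barely moves this — solving exactly, f² + N·c·f − N·c·H = 0 ⇒ f = (−N·c + √((N·c)² + 4·N·c·H))/2 = (−0.126 + √40068)/2 ≈ 100.02 mm, so f ≈ 100 mm.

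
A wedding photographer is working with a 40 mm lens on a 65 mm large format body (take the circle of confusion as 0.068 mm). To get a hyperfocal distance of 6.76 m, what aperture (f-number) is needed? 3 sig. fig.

f/3.50

Rearrange H = f²/(N·c) + f for N: N = f² / ((H − f)·c).
N = 40² / ((6760 − 40) × 0.068) = 1600 / 457.0 ≈ 3.50.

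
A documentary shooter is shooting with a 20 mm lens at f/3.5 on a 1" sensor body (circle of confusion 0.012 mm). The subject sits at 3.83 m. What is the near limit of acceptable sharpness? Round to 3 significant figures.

Hyperfocal distance H = f²/(N·c) + f = 20²/(3.5 × 0.012) + 20 = 400/0.042 + 20 ≈ 9543.8 mm ≈ 9.544 m.
Near limit Dn = s·(H − f)/(H + s − 2f) = 3830 × (9543.8 − 20) / (9543.8 + 3830 − 2 × 20) = 3830 × 9523.8 / 13333.8 ≈ 2735.6 mm ≈ 2.74 m.

2.74 m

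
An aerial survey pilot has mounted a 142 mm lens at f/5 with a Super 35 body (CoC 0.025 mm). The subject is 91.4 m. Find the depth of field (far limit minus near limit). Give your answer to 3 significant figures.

152 m

Hyperfocal distance H = f²/(N·c) + f = 142²/(5 × 0.025) + 142 = 20164/0.125 + 142 ≈ 161454.0 mm ≈ 161.5 m.
Near limit Dn = s·(H − f)/(H + s − 2f) = 91400 × (161454.0 − 142) / (161454.0 + 91400 − 2 × 142) = 91400 × 161312.0 / 252570.0 ≈ 58376 mm.
Far limit Df = s·(H − f)/(H − s) = 91400 × (161454.0 − 142) / (161454.0 − 91400) = 91400 × 161312.0 / 70054.0 ≈ 210465 mm.
Depth of field = Df − Dn = 210465 − 58376 ≈ 152089 mm ≈ 152 m.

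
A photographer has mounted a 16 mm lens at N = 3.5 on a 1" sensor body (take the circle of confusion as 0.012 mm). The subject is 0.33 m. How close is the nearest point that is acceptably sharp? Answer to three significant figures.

314 mm

Hyperfocal distance H = f²/(N·c) + f = 16²/(3.5 × 0.012) + 16 = 256/0.042 + 16 ≈ 6111.2 mm ≈ 6.111 m.
Near limit Dn = s·(H − f)/(H + s − 2f) = 330 × (6111.2 − 16) / (6111.2 + 330 − 2 × 16) = 330 × 6095.2 / 6409.2 ≈ 313.83 mm.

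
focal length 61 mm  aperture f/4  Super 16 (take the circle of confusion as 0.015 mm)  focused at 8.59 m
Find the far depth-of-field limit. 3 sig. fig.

9.96 m

Hyperfocal distance H = f²/(N·c) + f = 61²/(4 × 0.015) + 61 = 3721/0.06 + 61 ≈ 62077.7 mm ≈ 62.08 m.
Far limit Df = s·(H − f)/(H − s) = 8590 × (62077.7 − 61) / (62077.7 − 8590) = 8590 × 62016.7 / 53487.7 ≈ 9959.7 mm ≈ 9.96 m.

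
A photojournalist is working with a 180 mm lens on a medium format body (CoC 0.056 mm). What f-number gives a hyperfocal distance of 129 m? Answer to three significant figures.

Rearrange H = f²/(N·c) + f for N: N = f² / ((H − f)·c).
N = 180² / ((129000 − 180) × 0.056) = 32400 / 7214 ≈ 4.49.

f/4.49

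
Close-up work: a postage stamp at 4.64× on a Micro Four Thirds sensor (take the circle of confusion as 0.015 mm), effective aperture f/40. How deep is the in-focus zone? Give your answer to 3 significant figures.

At magnification m, DoF ≈ 2·N_eff·c/m² = 2 × 40 × 0.015 / 4.64² = 1.2 / 21.53 ≈ 0.0557 mm.

0.0557 mm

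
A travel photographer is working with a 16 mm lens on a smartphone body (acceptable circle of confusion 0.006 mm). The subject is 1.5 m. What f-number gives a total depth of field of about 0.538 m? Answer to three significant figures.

Write h = H − f = f²/(N·c). The thin-lens limits are Dn = s·h/(h + (s−f)) and Df = s·h/(h − (s−f)), so DoF = Df − Dn = 2·s·(s−f)·h / (h² − (s−f)²).
That is a quadratic in h: DoF·h² − 2·s·(s−f)·h − DoF·(s−f)² = 0 ⇒ h = (s−f)·(s + √(s² + DoF²)) / DoF = 1484 × (1500 + √(1500² + 538²)) / 538 = 1484 × (1500 + 1593.56) / 538 ≈ 8533.2 mm.
Then N = f²/(c·h) = 16² / (0.006 × 8533.2) = 256 / 51.199 ≈ 5.

f/5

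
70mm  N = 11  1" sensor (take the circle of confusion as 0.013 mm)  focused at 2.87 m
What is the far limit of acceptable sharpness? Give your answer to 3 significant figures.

Hyperfocal distance H = f²/(N·c) + f = 70²/(11 × 0.013) + 70 = 4900/0.143 + 70 ≈ 34335.7 mm ≈ 34.34 m.
Far limit Df = s·(H − f)/(H − s) = 2870 × (34335.7 − 70) / (34335.7 − 2870) = 2870 × 34265.7 / 31465.7 ≈ 3125.4 mm ≈ 3.13 m.

3.13 m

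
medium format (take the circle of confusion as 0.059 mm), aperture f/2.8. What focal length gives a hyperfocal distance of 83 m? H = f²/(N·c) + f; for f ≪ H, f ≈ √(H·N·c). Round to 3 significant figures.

From H = f²/(N·c) + f, with f ≪ H: f ≈ √(H·N·c) = √(83000 × 2.8 × 0.059) = √13712 ≈ 117.1 mm.
The +f correction barely moves this — solving exactly, f² + N·c·f − N·c·H = 0 ⇒ f = (−N·c + √((N·c)² + 4·N·c·H))/2 = (−0.1652 + √54846)/2 ≈ 117.01 mm, so f ≈ 117 mm.

117 mm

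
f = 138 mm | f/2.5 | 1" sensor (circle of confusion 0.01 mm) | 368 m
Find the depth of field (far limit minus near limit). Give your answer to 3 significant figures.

Hyperfocal distance H = f²/(N·c) + f = 138²/(2.5 × 0.01) + 138 = 19044/0.025 + 138 ≈ 761898.0 mm ≈ 761.9 m.
Near limit Dn = s·(H − f)/(H + s − 2f) = 368000 × (761898.0 − 138) / (761898.0 + 368000 − 2 × 138) = 368000 × 761760.0 / 1129622.0 ≈ 248161 mm.
Far limit Df = s·(H − f)/(H − s) = 368000 × (761898.0 − 138) / (761898.0 − 368000) = 368000 × 761760.0 / 393898.0 ≈ 711676 mm.
Depth of field = Df − Dn = 711676 − 248161 ≈ 463515 mm ≈ 464 m.

464 m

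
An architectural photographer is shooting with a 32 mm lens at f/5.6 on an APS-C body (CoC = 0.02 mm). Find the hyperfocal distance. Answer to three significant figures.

Hyperfocal distance H = f²/(N·c) + f = 32²/(5.6 × 0.02) + 32 = 1024/0.112 + 32 ≈ 9174.9 mm ≈ 9.17 m.

9.17 m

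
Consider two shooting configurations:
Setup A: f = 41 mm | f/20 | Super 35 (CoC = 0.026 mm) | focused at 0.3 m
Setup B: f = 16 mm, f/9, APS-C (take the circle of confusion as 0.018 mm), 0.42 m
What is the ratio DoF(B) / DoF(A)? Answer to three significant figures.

4.75

Setup A: H = 41²/(20×0.026) + 41 ≈ 3273.7 mm; DoF = Df − Dn = 326.129 − 277.747 ≈ 48.382 mm.
Setup B: H = 16²/(9×0.018) + 16 ≈ 1596.2 mm; DoF = Df − Dn = 564.26 − 334.49 ≈ 229.77 mm.
Ratio = 229.77 / 48.382 ≈ 4.75.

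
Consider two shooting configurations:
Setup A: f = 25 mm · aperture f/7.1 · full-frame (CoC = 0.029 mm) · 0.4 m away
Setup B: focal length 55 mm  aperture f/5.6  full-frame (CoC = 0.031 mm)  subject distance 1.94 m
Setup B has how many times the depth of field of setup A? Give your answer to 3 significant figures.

Setup A: H = 25²/(7.1×0.029) + 25 ≈ 3060.5 mm; DoF = Df − Dn = 456.38 − 356.02 ≈ 100.36 mm.
Setup B: H = 55²/(5.6×0.031) + 55 ≈ 17480.1 mm; DoF = Df − Dn = 2175.32 − 1750.62 ≈ 424.70 mm.
Ratio = 424.70 / 100.36 ≈ 4.23.

4.23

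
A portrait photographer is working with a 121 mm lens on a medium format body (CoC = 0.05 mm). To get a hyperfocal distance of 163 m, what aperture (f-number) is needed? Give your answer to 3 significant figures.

f/1.80

Rearrange H = f²/(N·c) + f for N: N = f² / ((H − f)·c).
N = 121² / ((163000 − 121) × 0.05) = 14641 / 8144 ≈ 1.80.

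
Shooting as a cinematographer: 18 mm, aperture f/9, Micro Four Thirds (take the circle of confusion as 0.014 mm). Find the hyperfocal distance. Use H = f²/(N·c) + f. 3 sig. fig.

2.59 m

Hyperfocal distance H = f²/(N·c) + f = 18²/(9 × 0.014) + 18 = 324/0.126 + 18 ≈ 2589.4 mm ≈ 2.59 m.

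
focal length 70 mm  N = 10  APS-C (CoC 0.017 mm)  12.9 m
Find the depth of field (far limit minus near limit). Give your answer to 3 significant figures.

14.3 m

Hyperfocal distance H = f²/(N·c) + f = 70²/(10 × 0.017) + 70 = 4900/0.17 + 70 ≈ 28893.5 mm ≈ 28.89 m.
Near limit Dn = s·(H − f)/(H + s − 2f) = 12900 × (28893.5 − 70) / (28893.5 + 12900 − 2 × 70) = 12900 × 28823.5 / 41653.5 ≈ 8927 mm.
Far limit Df = s·(H − f)/(H − s) = 12900 × (28893.5 − 70) / (28893.5 − 12900) = 12900 × 28823.5 / 15993.5 ≈ 23248 mm.
Depth of field = Df − Dn = 23248 − 8927 ≈ 14321 mm ≈ 14.3 m.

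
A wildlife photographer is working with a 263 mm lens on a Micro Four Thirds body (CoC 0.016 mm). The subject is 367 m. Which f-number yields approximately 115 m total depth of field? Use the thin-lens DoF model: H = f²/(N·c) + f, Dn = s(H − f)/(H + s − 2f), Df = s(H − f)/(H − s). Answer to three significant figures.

Write h = H − f = f²/(N·c). The thin-lens limits are Dn = s·h/(h + (s−f)) and Df = s·h/(h − (s−f)), so DoF = Df − Dn = 2·s·(s−f)·h / (h² − (s−f)²).
That is a quadratic in h: DoF·h² − 2·s·(s−f)·h − DoF·(s−f)² = 0 ⇒ h = (s−f)·(s + √(s² + DoF²)) / DoF = 366737 × (367000 + √(367000² + 115000²)) / 115000 = 366737 × (367000 + 384596) / 115000 ≈ 2396852 mm.
Then N = f²/(c·h) = 263² / (0.016 × 2396852) = 69169 / 38350 ≈ 1.80.

f/1.80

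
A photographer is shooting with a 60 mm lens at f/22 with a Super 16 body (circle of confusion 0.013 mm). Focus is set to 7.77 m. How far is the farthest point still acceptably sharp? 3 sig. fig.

Hyperfocal distance H = f²/(N·c) + f = 60²/(22 × 0.013) + 60 = 3600/0.286 + 60 ≈ 12647.4 mm ≈ 12.65 m.
Far limit Df = s·(H − f)/(H − s) = 7770 × (12647.4 − 60) / (12647.4 − 7770) = 7770 × 12587.4 / 4877.4 ≈ 20052 mm ≈ 20.1 m.

20.1 m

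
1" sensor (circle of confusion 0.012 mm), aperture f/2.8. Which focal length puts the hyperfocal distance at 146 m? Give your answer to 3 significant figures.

70.0 mm

From H = f²/(N·c) + f, with f ≪ H: f ≈ √(H·N·c) = √(146000 × 2.8 × 0.012) = √4905.6 ≈ 70.04 mm.
The +f correction barely moves this — solving exactly, f² + N·c·f − N·c·H = 0 ⇒ f = (−N·c + √((N·c)² + 4·N·c·H))/2 = (−0.0336 + √19622)/2 ≈ 70.023 mm, so f ≈ 70.0 mm.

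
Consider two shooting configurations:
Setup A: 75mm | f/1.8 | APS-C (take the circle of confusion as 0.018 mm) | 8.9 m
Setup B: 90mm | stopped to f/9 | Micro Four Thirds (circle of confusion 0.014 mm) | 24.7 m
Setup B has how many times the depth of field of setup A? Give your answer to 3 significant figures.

Setup A: H = 75²/(1.8×0.018) + 75 ≈ 173686.1 mm; DoF = Df − Dn = 9376.63 − 8469.48 ≈ 907.15 mm.
Setup B: H = 90²/(9×0.014) + 90 ≈ 64375.7 mm; DoF = Df − Dn = 40021 − 17862 ≈ 22159 mm.
Ratio = 22159 / 907.15 ≈ 24.4.

24.4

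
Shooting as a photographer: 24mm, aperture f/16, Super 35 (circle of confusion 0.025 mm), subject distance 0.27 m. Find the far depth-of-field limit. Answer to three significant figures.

326 mm

Hyperfocal distance H = f²/(N·c) + f = 24²/(16 × 0.025) + 24 = 576/0.4 + 24 ≈ 1464.0 mm ≈ 1.464 m.
Far limit Df = s·(H − f)/(H − s) = 270 × (1464.0 − 24) / (1464.0 − 270) = 270 × 1440.0 / 1194.0 ≈ 325.63 mm.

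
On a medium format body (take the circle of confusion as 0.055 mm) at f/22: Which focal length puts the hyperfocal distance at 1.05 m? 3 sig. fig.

From H = f²/(N·c) + f, with f ≪ H: f ≈ √(H·N·c) = √(1050 × 22 × 0.055) = √1270.5 ≈ 35.64 mm.
Exact: f² + N·c·f − N·c·H = 0 ⇒ f = (−N·c + √((N·c)² + 4·N·c·H))/2 = (−1.21 + √5083.5)/2 ≈ 35.044 mm ≈ 35.0 mm.

35.0 mm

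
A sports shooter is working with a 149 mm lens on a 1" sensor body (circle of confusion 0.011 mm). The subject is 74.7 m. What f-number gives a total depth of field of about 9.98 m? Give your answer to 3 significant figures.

Write h = H − f = f²/(N·c). The thin-lens limits are Dn = s·h/(h + (s−f)) and Df = s·h/(h − (s−f)), so DoF = Df − Dn = 2·s·(s−f)·h / (h² − (s−f)²).
That is a quadratic in h: DoF·h² − 2·s·(s−f)·h − DoF·(s−f)² = 0 ⇒ h = (s−f)·(s + √(s² + DoF²)) / DoF = 74551 × (74700 + √(74700² + 9980²)) / 9980 = 74551 × (74700 + 75363.7) / 9980 ≈ 1120982 mm.
Then N = f²/(c·h) = 149² / (0.011 × 1120982) = 22201 / 12331 ≈ 1.80.

f/1.80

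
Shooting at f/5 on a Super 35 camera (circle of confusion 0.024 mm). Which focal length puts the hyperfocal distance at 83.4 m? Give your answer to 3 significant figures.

100 mm

From H = f²/(N·c) + f, with f ≪ H: f ≈ √(H·N·c) = √(83400 × 5 × 0.024) = √10008 ≈ 100.0 mm.
The +f correction barely moves this — solving exactly, f² + N·c·f − N·c·H = 0 ⇒ f = (−N·c + √((N·c)² + 4·N·c·H))/2 = (−0.12 + √40032)/2 ≈ 99.980 mm, so f ≈ 100 mm.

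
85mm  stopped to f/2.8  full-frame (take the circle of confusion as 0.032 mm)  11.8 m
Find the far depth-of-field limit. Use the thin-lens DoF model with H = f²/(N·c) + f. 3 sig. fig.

Hyperfocal distance H = f²/(N·c) + f = 85²/(2.8 × 0.032) + 85 = 7225/0.0896 + 85 ≈ 80721.2 mm ≈ 80.72 m.
Far limit Df = s·(H − f)/(H − s) = 11800 × (80721.2 − 85) / (80721.2 − 11800) = 11800 × 80636.2 / 68921.2 ≈ 13806 mm ≈ 13.8 m.

13.8 m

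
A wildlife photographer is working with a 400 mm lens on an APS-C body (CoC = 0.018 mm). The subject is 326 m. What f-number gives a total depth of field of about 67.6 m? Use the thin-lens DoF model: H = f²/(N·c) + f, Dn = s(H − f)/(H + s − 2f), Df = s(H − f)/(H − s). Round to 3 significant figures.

Write h = H − f = f²/(N·c). The thin-lens limits are Dn = s·h/(h + (s−f)) and Df = s·h/(h − (s−f)), so DoF = Df − Dn = 2·s·(s−f)·h / (h² − (s−f)²).
That is a quadratic in h: DoF·h² − 2·s·(s−f)·h − DoF·(s−f)² = 0 ⇒ h = (s−f)·(s + √(s² + DoF²)) / DoF = 325600 × (326000 + √(326000² + 67600²)) / 67600 = 325600 × (326000 + 332935) / 67600 ≈ 3173806 mm.
Then N = f²/(c·h) = 400² / (0.018 × 3173806) = 160000 / 57129 ≈ 2.80.

f/2.80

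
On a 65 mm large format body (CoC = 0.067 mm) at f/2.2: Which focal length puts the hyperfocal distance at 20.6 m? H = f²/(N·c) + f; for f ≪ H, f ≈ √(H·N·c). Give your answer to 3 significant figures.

55.0 mm

From H = f²/(N·c) + f, with f ≪ H: f ≈ √(H·N·c) = √(20600 × 2.2 × 0.067) = √3036.4 ≈ 55.10 mm.
Exact: f² + N·c·f − N·c·H = 0 ⇒ f = (−N·c + √((N·c)² + 4·N·c·H))/2 = (−0.1474 + √12146)/2 ≈ 55.030 mm ≈ 55.0 mm.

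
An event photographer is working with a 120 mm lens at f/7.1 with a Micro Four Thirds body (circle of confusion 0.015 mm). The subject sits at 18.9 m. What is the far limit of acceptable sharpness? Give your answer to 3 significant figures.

21.9 m

Hyperfocal distance H = f²/(N·c) + f = 120²/(7.1 × 0.015) + 120 = 14400/0.1065 + 120 ≈ 135331.3 mm ≈ 135.3 m.
Far limit Df = s·(H − f)/(H − s) = 18900 × (135331.3 − 120) / (135331.3 − 18900) = 18900 × 135211.3 / 116431.3 ≈ 21949 mm ≈ 21.9 m.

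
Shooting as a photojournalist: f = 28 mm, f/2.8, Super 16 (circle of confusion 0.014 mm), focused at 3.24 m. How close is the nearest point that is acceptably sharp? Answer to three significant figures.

Hyperfocal distance H = f²/(N·c) + f = 28²/(2.8 × 0.014) + 28 = 784/0.0392 + 28 ≈ 20028.0 mm ≈ 20.03 m.
Near limit Dn = s·(H − f)/(H + s − 2f) = 3240 × (20028.0 − 28) / (20028.0 + 3240 − 2 × 28) = 3240 × 20000.0 / 23212.0 ≈ 2791.7 mm ≈ 2.79 m.

2.79 m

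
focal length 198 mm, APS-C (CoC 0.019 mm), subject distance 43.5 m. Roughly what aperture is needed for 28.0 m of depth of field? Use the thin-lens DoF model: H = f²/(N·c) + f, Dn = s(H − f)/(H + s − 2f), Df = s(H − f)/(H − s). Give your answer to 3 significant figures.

f/14

Write h = H − f = f²/(N·c). The thin-lens limits are Dn = s·h/(h + (s−f)) and Df = s·h/(h − (s−f)), so DoF = Df − Dn = 2·s·(s−f)·h / (h² − (s−f)²).
That is a quadratic in h: DoF·h² − 2·s·(s−f)·h − DoF·(s−f)² = 0 ⇒ h = (s−f)·(s + √(s² + DoF²)) / DoF = 43302 × (43500 + √(43500² + 28000²)) / 28000 = 43302 × (43500 + 51732.5) / 28000 ≈ 147277 mm.
Then N = f²/(c·h) = 198² / (0.019 × 147277) = 39204 / 2798.3 ≈ 14.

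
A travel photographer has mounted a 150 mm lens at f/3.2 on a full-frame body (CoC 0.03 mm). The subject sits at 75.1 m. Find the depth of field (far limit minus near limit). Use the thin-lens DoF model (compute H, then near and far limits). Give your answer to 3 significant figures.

Hyperfocal distance H = f²/(N·c) + f = 150²/(3.2 × 0.03) + 150 = 22500/0.096 + 150 ≈ 234525.0 mm ≈ 234.5 m.
Near limit Dn = s·(H − f)/(H + s − 2f) = 75100 × (234525.0 − 150) / (234525.0 + 75100 − 2 × 150) = 75100 × 234375.0 / 309325.0 ≈ 56903 mm.
Far limit Df = s·(H − f)/(H − s) = 75100 × (234525.0 − 150) / (234525.0 − 75100) = 75100 × 234375.0 / 159425.0 ≈ 110407 mm.
Depth of field = Df − Dn = 110407 − 56903 ≈ 53504 mm ≈ 53.5 m.

53.5 m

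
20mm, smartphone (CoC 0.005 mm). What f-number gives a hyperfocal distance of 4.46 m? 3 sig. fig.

f/18

Rearrange H = f²/(N·c) + f for N: N = f² / ((H − f)·c).
N = 20² / ((4460 − 20) × 0.005) = 400 / 22.20 ≈ 18.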